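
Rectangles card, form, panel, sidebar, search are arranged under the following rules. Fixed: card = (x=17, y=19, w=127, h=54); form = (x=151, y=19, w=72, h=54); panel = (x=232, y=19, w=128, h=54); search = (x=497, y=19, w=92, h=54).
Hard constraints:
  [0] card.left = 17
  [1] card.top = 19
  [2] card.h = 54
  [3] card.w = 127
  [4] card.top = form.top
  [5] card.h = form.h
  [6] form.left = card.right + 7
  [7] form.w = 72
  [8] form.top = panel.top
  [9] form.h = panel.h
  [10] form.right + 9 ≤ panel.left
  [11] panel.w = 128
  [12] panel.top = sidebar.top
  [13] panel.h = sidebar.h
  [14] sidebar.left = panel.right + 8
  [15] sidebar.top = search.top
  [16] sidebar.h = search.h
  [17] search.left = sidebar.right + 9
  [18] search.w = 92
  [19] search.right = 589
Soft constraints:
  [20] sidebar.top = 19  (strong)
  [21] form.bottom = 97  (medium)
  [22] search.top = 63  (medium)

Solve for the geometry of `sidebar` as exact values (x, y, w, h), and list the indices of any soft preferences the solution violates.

1. sidebar.y = 19  [panel.top = sidebar.top]
2. sidebar.h = 54  [panel.h = sidebar.h]
3. sidebar.x = 368  [sidebar.left = panel.right + 8]
4. sidebar.w = 120  [search.left = sidebar.right + 9]

sidebar = (x=368, y=19, w=120, h=54)
violated soft preferences: 21, 22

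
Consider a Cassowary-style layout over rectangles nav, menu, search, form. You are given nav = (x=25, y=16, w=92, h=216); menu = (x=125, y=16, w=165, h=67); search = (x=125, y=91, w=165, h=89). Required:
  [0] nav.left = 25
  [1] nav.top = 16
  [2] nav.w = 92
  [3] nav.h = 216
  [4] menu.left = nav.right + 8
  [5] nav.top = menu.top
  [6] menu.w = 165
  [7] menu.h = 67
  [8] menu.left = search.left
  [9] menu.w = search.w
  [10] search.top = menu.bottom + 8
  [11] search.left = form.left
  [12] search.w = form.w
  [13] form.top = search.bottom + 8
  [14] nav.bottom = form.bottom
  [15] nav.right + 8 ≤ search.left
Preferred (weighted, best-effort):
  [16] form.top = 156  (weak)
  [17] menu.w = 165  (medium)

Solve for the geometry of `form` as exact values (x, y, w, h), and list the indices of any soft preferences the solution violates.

form = (x=125, y=188, w=165, h=44)
violated soft preferences: 16

1. form.x = 125  [search.left = form.left]
2. form.w = 165  [search.w = form.w]
3. form.y = 188  [form.top = search.bottom + 8]
4. form.h = 44  [nav.bottom = form.bottom]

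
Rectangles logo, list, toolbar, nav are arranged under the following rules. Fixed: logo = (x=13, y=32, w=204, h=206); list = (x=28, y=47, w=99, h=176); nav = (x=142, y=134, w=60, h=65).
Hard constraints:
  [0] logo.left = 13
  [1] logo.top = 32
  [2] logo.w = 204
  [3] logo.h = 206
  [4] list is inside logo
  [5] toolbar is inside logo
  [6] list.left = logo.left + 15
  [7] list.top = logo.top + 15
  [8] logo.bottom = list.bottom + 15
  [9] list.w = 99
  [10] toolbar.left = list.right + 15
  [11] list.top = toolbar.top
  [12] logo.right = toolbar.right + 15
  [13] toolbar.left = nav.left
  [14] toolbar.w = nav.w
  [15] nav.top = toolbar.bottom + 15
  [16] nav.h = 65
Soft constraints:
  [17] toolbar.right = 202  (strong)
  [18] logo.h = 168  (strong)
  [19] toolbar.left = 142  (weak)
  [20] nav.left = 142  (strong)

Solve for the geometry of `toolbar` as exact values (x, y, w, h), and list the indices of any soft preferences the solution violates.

1. toolbar.x = 142  [toolbar.left = list.right + 15]
2. toolbar.y = 47  [list.top = toolbar.top]
3. toolbar.w = 60  [logo.right = toolbar.right + 15]
4. toolbar.h = 72  [nav.top = toolbar.bottom + 15]

toolbar = (x=142, y=47, w=60, h=72)
violated soft preferences: 18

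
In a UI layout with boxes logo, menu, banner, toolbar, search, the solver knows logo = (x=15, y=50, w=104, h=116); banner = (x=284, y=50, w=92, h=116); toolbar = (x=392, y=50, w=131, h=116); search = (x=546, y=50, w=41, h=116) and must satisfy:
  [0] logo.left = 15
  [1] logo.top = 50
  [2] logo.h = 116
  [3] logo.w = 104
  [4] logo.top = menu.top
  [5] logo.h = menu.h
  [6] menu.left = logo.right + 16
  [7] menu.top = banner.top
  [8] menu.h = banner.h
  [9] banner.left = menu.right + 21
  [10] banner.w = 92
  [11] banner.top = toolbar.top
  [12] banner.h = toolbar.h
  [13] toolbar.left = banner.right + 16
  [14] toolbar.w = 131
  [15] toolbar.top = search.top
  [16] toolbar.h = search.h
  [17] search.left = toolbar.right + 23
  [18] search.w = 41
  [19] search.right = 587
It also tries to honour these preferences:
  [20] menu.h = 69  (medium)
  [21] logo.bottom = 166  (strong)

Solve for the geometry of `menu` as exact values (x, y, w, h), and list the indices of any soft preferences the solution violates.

1. menu.y = 50  [logo.top = menu.top]
2. menu.h = 116  [logo.h = menu.h]
3. menu.x = 135  [menu.left = logo.right + 16]
4. menu.w = 128  [banner.left = menu.right + 21]

menu = (x=135, y=50, w=128, h=116)
violated soft preferences: 20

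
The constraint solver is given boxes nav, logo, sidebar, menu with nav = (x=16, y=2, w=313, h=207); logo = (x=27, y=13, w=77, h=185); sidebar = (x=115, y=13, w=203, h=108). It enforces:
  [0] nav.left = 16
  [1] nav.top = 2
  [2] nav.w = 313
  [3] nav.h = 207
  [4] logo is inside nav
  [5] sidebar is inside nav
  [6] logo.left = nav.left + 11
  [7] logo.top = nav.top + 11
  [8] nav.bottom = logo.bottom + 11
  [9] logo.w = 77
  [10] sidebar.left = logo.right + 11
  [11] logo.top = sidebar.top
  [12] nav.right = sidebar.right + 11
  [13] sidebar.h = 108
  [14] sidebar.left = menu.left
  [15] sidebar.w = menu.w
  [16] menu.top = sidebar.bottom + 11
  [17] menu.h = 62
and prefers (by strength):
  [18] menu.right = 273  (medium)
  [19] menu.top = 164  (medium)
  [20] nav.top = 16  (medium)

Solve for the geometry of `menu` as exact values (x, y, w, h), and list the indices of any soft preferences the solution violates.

menu = (x=115, y=132, w=203, h=62)
violated soft preferences: 18, 19, 20

1. menu.x = 115  [sidebar.left = menu.left]
2. menu.w = 203  [sidebar.w = menu.w]
3. menu.y = 132  [menu.top = sidebar.bottom + 11]
4. menu.h = 62  [menu.h = 62]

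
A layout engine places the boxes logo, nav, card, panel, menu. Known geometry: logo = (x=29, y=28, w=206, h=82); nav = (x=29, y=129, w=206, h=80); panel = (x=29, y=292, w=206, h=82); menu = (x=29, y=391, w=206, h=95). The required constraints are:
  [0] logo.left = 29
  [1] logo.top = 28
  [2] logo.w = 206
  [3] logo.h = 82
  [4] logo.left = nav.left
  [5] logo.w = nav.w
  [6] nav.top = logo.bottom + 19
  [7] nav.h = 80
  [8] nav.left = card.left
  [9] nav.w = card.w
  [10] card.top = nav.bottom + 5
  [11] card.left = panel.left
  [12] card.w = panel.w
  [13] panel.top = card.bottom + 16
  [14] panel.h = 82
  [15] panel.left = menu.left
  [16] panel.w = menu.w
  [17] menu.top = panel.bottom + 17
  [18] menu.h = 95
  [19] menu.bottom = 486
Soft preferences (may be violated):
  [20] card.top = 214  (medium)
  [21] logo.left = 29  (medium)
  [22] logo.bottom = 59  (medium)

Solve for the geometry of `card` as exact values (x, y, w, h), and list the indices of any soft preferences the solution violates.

card = (x=29, y=214, w=206, h=62)
violated soft preferences: 22

1. card.x = 29  [nav.left = card.left]
2. card.w = 206  [nav.w = card.w]
3. card.y = 214  [card.top = nav.bottom + 5]
4. card.h = 62  [panel.top = card.bottom + 16]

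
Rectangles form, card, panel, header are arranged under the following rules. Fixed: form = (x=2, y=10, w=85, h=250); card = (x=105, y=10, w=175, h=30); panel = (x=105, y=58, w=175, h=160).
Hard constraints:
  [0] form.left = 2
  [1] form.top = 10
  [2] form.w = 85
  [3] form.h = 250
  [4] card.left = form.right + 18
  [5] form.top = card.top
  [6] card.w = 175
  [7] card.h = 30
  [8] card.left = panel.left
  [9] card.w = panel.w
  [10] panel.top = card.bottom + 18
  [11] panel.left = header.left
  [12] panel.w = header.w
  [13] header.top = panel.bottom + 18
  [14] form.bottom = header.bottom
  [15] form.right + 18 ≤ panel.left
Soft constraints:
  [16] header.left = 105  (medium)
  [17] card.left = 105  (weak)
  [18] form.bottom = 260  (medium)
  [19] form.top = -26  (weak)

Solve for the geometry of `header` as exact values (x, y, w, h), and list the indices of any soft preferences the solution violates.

header = (x=105, y=236, w=175, h=24)
violated soft preferences: 19

1. header.x = 105  [panel.left = header.left]
2. header.w = 175  [panel.w = header.w]
3. header.y = 236  [header.top = panel.bottom + 18]
4. header.h = 24  [form.bottom = header.bottom]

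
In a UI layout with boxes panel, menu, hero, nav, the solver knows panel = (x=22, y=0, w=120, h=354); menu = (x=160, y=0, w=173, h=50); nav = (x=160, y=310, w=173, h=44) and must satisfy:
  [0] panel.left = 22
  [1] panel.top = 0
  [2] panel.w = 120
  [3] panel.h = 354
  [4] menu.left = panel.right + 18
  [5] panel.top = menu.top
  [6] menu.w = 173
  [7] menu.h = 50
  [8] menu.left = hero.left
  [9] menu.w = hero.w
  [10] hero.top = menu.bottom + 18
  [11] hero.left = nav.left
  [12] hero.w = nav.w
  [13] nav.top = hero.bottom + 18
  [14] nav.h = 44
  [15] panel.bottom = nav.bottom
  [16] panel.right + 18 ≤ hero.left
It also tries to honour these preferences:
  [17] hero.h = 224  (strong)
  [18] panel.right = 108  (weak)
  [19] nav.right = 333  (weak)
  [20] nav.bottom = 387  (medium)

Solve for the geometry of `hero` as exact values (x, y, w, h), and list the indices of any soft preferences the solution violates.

1. hero.x = 160  [menu.left = hero.left]
2. hero.w = 173  [menu.w = hero.w]
3. hero.y = 68  [hero.top = menu.bottom + 18]
4. hero.h = 224  [nav.top = hero.bottom + 18]

hero = (x=160, y=68, w=173, h=224)
violated soft preferences: 18, 20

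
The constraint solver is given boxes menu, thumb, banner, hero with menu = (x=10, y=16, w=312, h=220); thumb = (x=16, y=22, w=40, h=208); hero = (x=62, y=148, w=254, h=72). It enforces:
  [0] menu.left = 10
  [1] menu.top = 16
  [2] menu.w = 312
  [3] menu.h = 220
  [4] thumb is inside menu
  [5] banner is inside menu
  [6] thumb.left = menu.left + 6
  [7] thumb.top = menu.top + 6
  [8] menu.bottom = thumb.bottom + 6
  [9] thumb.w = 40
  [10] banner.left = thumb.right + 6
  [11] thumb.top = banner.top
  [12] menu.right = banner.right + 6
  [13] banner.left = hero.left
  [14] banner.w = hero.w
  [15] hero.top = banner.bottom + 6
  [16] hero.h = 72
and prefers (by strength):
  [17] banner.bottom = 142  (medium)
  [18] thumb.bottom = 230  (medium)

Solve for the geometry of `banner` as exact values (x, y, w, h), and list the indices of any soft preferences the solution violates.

1. banner.x = 62  [banner.left = thumb.right + 6]
2. banner.y = 22  [thumb.top = banner.top]
3. banner.w = 254  [menu.right = banner.right + 6]
4. banner.h = 120  [hero.top = banner.bottom + 6]

banner = (x=62, y=22, w=254, h=120)
violated soft preferences: none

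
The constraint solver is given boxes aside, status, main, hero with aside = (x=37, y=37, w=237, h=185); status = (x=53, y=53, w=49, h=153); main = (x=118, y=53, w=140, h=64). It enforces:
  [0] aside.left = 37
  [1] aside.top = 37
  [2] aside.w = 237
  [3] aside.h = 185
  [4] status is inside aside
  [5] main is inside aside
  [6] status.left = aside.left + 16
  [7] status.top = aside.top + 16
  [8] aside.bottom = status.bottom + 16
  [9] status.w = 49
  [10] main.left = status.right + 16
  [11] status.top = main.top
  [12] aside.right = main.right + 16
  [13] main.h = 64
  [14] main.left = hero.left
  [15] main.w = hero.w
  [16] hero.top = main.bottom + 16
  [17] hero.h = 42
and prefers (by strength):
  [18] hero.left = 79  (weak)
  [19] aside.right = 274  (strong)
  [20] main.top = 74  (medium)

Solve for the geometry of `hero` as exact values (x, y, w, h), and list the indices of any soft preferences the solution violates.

1. hero.x = 118  [main.left = hero.left]
2. hero.w = 140  [main.w = hero.w]
3. hero.y = 133  [hero.top = main.bottom + 16]
4. hero.h = 42  [hero.h = 42]

hero = (x=118, y=133, w=140, h=42)
violated soft preferences: 18, 20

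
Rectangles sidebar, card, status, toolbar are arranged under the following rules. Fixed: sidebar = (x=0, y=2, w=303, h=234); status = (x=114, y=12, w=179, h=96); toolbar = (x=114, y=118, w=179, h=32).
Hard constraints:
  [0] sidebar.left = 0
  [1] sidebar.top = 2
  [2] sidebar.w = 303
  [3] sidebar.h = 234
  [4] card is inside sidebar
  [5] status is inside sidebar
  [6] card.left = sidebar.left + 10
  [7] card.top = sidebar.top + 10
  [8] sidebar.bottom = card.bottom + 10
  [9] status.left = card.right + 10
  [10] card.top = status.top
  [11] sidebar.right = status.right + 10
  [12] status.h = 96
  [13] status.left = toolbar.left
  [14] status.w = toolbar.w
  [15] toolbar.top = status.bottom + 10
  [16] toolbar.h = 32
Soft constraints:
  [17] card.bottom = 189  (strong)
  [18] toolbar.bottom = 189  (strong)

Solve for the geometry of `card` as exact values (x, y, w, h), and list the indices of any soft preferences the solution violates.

1. card.x = 10  [card.left = sidebar.left + 10]
2. card.y = 12  [card.top = sidebar.top + 10]
3. card.h = 214  [sidebar.bottom = card.bottom + 10]
4. card.w = 94  [status.left = card.right + 10]

card = (x=10, y=12, w=94, h=214)
violated soft preferences: 17, 18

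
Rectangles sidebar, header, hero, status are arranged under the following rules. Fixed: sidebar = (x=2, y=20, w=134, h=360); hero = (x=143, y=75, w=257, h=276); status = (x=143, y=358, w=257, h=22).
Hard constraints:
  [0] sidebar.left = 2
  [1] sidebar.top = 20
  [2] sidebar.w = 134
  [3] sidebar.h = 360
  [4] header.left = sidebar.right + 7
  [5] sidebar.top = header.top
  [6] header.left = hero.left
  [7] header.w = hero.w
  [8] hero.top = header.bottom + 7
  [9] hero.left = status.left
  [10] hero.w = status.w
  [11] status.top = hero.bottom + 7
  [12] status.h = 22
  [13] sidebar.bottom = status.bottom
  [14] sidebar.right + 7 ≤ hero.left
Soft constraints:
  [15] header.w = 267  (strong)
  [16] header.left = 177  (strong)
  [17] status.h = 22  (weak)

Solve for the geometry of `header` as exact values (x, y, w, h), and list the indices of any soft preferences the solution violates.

header = (x=143, y=20, w=257, h=48)
violated soft preferences: 15, 16

1. header.x = 143  [header.left = sidebar.right + 7]
2. header.y = 20  [sidebar.top = header.top]
3. header.w = 257  [header.w = hero.w]
4. header.h = 48  [hero.top = header.bottom + 7]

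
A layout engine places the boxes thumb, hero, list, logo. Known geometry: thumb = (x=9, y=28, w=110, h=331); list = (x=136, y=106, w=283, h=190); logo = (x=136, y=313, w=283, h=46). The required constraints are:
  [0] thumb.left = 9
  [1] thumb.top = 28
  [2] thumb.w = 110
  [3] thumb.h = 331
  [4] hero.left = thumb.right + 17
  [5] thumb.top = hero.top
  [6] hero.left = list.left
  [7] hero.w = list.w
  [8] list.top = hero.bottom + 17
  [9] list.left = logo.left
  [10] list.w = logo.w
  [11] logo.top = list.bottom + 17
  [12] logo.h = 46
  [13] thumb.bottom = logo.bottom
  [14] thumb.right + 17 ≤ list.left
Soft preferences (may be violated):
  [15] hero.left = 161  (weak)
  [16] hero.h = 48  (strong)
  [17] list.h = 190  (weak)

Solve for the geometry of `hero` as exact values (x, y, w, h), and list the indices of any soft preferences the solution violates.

hero = (x=136, y=28, w=283, h=61)
violated soft preferences: 15, 16

1. hero.x = 136  [hero.left = thumb.right + 17]
2. hero.y = 28  [thumb.top = hero.top]
3. hero.w = 283  [hero.w = list.w]
4. hero.h = 61  [list.top = hero.bottom + 17]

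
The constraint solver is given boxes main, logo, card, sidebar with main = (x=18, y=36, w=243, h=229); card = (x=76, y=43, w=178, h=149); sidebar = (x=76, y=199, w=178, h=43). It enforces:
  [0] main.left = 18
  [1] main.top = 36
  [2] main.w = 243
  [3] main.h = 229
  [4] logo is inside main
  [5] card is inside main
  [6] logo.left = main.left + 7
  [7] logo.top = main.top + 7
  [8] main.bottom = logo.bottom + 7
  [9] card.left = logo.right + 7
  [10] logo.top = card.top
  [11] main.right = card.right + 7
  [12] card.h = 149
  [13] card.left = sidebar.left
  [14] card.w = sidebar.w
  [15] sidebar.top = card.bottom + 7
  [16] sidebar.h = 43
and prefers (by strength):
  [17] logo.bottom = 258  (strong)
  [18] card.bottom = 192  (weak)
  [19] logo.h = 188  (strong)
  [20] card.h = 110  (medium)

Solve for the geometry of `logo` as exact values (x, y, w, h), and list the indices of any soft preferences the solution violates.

logo = (x=25, y=43, w=44, h=215)
violated soft preferences: 19, 20

1. logo.x = 25  [logo.left = main.left + 7]
2. logo.y = 43  [logo.top = main.top + 7]
3. logo.h = 215  [main.bottom = logo.bottom + 7]
4. logo.w = 44  [card.left = logo.right + 7]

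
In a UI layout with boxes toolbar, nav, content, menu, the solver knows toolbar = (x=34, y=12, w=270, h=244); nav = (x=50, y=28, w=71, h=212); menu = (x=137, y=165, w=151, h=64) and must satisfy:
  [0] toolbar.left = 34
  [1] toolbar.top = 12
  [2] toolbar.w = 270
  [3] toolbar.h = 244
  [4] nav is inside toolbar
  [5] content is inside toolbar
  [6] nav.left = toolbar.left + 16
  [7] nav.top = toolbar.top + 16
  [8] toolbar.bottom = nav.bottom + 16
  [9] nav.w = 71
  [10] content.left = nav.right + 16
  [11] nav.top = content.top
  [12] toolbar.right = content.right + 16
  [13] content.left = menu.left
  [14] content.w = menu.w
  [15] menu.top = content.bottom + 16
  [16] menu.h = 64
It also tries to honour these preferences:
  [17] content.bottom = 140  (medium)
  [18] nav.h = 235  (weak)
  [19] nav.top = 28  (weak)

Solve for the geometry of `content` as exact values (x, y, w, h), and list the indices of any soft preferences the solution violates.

content = (x=137, y=28, w=151, h=121)
violated soft preferences: 17, 18

1. content.x = 137  [content.left = nav.right + 16]
2. content.y = 28  [nav.top = content.top]
3. content.w = 151  [toolbar.right = content.right + 16]
4. content.h = 121  [menu.top = content.bottom + 16]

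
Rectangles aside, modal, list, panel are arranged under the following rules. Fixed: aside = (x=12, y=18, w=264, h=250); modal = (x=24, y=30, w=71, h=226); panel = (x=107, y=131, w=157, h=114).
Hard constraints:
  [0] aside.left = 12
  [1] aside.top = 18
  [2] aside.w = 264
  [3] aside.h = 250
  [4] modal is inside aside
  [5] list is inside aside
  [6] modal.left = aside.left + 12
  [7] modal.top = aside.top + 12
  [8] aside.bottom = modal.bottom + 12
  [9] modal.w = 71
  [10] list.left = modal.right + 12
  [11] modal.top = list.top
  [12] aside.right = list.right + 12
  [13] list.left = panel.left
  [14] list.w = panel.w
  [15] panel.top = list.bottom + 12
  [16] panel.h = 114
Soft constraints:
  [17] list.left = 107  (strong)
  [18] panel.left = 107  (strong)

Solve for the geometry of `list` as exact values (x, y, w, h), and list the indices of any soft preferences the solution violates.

list = (x=107, y=30, w=157, h=89)
violated soft preferences: none

1. list.x = 107  [list.left = modal.right + 12]
2. list.y = 30  [modal.top = list.top]
3. list.w = 157  [aside.right = list.right + 12]
4. list.h = 89  [panel.top = list.bottom + 12]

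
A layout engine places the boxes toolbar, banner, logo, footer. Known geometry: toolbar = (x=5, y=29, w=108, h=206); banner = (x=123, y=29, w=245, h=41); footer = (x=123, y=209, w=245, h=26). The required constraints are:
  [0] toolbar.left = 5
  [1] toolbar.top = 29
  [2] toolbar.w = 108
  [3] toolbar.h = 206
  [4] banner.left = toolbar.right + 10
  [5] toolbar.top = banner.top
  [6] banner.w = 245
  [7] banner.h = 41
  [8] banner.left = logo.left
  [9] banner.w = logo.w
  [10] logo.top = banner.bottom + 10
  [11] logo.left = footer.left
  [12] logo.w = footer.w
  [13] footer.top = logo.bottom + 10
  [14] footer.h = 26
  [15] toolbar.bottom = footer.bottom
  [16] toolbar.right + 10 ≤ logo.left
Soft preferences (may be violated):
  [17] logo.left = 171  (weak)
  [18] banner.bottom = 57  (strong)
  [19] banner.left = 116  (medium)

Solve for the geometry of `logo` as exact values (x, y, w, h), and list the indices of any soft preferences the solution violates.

1. logo.x = 123  [banner.left = logo.left]
2. logo.w = 245  [banner.w = logo.w]
3. logo.y = 80  [logo.top = banner.bottom + 10]
4. logo.h = 119  [footer.top = logo.bottom + 10]

logo = (x=123, y=80, w=245, h=119)
violated soft preferences: 17, 18, 19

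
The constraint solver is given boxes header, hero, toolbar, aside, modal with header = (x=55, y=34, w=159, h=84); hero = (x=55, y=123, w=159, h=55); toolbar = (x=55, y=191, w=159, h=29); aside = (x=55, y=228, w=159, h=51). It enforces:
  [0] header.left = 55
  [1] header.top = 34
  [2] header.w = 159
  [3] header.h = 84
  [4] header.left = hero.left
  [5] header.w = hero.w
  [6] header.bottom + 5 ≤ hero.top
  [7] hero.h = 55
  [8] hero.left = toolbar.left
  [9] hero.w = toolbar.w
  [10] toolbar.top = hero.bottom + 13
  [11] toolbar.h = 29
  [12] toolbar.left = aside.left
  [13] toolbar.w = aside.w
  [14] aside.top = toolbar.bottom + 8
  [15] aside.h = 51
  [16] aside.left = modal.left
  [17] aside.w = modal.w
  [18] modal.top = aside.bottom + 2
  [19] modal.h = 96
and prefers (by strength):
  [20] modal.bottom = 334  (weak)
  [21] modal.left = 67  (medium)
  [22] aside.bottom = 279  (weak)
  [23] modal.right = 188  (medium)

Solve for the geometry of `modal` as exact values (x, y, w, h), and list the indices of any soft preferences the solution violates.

1. modal.x = 55  [aside.left = modal.left]
2. modal.w = 159  [aside.w = modal.w]
3. modal.y = 281  [modal.top = aside.bottom + 2]
4. modal.h = 96  [modal.h = 96]

modal = (x=55, y=281, w=159, h=96)
violated soft preferences: 20, 21, 23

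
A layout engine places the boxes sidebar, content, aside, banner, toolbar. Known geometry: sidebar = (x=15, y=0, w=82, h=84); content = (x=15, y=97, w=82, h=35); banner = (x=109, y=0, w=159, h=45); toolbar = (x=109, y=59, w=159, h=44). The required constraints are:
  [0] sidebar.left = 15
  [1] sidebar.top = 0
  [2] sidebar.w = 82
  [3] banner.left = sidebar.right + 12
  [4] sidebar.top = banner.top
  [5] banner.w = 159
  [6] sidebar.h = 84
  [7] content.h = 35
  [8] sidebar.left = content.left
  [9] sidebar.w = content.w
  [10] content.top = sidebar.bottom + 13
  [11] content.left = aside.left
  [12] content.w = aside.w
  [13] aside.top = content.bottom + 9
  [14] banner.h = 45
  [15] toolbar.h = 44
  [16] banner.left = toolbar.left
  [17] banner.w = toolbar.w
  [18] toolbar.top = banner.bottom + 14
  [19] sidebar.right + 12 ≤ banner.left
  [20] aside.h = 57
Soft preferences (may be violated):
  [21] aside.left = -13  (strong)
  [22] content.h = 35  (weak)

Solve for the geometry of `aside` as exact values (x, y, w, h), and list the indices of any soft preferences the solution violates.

1. aside.x = 15  [content.left = aside.left]
2. aside.w = 82  [content.w = aside.w]
3. aside.y = 141  [aside.top = content.bottom + 9]
4. aside.h = 57  [aside.h = 57]

aside = (x=15, y=141, w=82, h=57)
violated soft preferences: 21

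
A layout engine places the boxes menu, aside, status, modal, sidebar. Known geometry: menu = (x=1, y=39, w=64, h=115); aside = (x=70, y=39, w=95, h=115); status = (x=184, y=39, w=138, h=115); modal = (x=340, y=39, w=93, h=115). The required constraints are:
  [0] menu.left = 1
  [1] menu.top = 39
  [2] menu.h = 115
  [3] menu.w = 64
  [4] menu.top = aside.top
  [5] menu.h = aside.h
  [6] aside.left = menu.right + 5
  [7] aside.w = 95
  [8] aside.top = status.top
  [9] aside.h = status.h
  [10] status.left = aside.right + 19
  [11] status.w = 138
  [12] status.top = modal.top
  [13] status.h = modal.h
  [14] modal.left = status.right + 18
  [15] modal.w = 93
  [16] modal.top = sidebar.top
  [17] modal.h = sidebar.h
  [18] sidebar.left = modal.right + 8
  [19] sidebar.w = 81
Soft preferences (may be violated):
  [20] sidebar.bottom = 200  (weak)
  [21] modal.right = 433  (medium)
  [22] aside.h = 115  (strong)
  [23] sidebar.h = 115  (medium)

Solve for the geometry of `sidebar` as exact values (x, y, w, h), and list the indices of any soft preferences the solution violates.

1. sidebar.y = 39  [modal.top = sidebar.top]
2. sidebar.h = 115  [modal.h = sidebar.h]
3. sidebar.x = 441  [sidebar.left = modal.right + 8]
4. sidebar.w = 81  [sidebar.w = 81]

sidebar = (x=441, y=39, w=81, h=115)
violated soft preferences: 20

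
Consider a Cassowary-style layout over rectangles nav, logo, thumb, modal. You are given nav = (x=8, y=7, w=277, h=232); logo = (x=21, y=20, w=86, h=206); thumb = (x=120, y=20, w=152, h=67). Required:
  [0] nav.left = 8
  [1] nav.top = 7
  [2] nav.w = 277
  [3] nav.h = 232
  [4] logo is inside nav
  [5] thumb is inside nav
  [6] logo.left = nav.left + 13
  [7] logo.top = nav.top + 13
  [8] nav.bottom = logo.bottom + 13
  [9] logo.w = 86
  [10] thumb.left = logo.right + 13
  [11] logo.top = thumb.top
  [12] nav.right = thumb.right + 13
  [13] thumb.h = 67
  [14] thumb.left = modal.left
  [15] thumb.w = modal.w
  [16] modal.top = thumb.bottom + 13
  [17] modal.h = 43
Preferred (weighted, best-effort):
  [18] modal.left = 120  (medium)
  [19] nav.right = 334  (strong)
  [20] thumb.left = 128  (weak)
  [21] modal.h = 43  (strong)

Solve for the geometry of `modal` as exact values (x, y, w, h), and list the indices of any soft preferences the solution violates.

modal = (x=120, y=100, w=152, h=43)
violated soft preferences: 19, 20

1. modal.x = 120  [thumb.left = modal.left]
2. modal.w = 152  [thumb.w = modal.w]
3. modal.y = 100  [modal.top = thumb.bottom + 13]
4. modal.h = 43  [modal.h = 43]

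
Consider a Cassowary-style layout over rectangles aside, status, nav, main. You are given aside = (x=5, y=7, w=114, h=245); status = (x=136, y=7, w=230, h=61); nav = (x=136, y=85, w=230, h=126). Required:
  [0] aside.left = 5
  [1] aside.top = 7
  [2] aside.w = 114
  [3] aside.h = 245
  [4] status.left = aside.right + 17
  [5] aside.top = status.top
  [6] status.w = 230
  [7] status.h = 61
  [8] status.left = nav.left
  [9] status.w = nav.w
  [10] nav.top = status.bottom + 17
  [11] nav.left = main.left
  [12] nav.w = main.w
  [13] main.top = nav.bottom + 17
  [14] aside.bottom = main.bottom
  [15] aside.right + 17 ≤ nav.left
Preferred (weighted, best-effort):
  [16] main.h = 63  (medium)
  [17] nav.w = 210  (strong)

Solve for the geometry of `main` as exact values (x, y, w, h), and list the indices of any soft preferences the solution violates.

main = (x=136, y=228, w=230, h=24)
violated soft preferences: 16, 17

1. main.x = 136  [nav.left = main.left]
2. main.w = 230  [nav.w = main.w]
3. main.y = 228  [main.top = nav.bottom + 17]
4. main.h = 24  [aside.bottom = main.bottom]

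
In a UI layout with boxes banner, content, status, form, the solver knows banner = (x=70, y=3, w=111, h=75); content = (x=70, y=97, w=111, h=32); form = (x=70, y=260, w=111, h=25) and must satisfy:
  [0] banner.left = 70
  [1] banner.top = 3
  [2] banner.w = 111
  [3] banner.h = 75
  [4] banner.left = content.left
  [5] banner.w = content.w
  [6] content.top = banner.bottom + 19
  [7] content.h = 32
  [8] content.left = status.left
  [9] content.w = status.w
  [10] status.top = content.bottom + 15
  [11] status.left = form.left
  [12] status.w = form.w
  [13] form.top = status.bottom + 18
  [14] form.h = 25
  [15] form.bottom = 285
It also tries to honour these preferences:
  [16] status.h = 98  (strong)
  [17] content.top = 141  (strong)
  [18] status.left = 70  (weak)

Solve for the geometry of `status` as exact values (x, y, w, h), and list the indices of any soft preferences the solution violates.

status = (x=70, y=144, w=111, h=98)
violated soft preferences: 17

1. status.x = 70  [content.left = status.left]
2. status.w = 111  [content.w = status.w]
3. status.y = 144  [status.top = content.bottom + 15]
4. status.h = 98  [form.top = status.bottom + 18]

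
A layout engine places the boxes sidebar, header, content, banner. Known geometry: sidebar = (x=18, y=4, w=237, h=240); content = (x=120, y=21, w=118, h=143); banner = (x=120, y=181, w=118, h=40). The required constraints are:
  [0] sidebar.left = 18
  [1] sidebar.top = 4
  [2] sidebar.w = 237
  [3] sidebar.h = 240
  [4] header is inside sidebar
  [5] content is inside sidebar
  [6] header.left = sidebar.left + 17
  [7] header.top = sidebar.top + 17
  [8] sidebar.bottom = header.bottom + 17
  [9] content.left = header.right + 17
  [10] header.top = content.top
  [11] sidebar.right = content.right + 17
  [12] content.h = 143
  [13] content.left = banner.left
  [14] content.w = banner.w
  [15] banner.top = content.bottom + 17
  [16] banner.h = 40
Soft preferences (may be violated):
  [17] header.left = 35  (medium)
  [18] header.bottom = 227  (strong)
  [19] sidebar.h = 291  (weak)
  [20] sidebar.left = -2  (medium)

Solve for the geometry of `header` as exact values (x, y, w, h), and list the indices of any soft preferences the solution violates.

1. header.x = 35  [header.left = sidebar.left + 17]
2. header.y = 21  [header.top = sidebar.top + 17]
3. header.h = 206  [sidebar.bottom = header.bottom + 17]
4. header.w = 68  [content.left = header.right + 17]

header = (x=35, y=21, w=68, h=206)
violated soft preferences: 19, 20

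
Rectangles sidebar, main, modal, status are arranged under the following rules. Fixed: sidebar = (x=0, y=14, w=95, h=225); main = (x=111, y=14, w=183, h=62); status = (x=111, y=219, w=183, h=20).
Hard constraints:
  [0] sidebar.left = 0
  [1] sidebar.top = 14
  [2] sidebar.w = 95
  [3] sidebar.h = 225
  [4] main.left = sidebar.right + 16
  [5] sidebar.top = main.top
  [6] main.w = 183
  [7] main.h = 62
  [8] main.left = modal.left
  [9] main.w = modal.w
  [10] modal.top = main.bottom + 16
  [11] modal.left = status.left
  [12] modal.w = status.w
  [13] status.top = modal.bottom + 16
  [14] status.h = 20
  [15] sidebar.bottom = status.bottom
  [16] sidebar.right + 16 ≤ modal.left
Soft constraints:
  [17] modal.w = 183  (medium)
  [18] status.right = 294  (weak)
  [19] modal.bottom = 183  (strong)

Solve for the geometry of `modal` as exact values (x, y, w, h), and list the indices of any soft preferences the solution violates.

1. modal.x = 111  [main.left = modal.left]
2. modal.w = 183  [main.w = modal.w]
3. modal.y = 92  [modal.top = main.bottom + 16]
4. modal.h = 111  [status.top = modal.bottom + 16]

modal = (x=111, y=92, w=183, h=111)
violated soft preferences: 19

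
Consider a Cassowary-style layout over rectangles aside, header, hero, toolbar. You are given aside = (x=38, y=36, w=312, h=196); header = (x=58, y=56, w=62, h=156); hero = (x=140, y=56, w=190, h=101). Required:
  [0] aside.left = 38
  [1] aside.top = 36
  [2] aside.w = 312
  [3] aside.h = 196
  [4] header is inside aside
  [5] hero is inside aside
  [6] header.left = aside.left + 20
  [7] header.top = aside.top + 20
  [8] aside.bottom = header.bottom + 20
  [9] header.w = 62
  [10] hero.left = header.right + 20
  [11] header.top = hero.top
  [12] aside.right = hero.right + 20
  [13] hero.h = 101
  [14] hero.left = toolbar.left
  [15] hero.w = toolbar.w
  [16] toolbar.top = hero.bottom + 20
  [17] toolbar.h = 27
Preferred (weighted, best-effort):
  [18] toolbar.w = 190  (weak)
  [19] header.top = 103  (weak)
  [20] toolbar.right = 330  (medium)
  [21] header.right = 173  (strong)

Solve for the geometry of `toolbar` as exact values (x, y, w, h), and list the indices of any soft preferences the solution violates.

1. toolbar.x = 140  [hero.left = toolbar.left]
2. toolbar.w = 190  [hero.w = toolbar.w]
3. toolbar.y = 177  [toolbar.top = hero.bottom + 20]
4. toolbar.h = 27  [toolbar.h = 27]

toolbar = (x=140, y=177, w=190, h=27)
violated soft preferences: 19, 21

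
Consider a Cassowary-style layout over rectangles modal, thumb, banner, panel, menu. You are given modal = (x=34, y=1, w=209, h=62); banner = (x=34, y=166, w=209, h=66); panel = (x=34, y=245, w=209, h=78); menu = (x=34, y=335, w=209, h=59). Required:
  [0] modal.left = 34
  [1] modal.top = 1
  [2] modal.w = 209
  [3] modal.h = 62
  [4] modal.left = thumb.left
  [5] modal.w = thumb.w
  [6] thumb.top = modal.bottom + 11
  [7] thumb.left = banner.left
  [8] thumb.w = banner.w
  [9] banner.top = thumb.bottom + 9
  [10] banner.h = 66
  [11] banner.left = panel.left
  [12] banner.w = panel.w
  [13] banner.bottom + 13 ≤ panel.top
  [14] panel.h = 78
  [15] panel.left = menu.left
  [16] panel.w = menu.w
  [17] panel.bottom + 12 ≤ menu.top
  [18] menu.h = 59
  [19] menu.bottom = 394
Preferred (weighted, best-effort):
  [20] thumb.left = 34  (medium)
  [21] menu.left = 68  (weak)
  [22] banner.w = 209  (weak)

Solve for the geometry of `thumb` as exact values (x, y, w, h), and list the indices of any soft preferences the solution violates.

1. thumb.x = 34  [modal.left = thumb.left]
2. thumb.w = 209  [modal.w = thumb.w]
3. thumb.y = 74  [thumb.top = modal.bottom + 11]
4. thumb.h = 83  [banner.top = thumb.bottom + 9]

thumb = (x=34, y=74, w=209, h=83)
violated soft preferences: 21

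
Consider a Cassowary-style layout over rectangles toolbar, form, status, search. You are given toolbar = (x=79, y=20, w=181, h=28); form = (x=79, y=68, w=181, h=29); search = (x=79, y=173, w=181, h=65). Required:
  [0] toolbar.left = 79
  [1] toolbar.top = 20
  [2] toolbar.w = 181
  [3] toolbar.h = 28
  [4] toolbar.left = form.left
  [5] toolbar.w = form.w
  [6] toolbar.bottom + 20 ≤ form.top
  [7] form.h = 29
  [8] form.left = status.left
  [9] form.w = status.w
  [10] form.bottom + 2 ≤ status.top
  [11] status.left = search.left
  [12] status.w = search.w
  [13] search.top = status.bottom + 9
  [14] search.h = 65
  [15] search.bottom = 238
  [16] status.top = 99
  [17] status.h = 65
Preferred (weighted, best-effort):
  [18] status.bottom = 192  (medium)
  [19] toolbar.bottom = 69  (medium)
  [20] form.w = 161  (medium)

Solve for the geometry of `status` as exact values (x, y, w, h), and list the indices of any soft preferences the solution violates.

1. status.x = 79  [form.left = status.left]
2. status.w = 181  [form.w = status.w]
3. status.y = 99  [status.top = 99]
4. status.h = 65  [status.h = 65]

status = (x=79, y=99, w=181, h=65)
violated soft preferences: 18, 19, 20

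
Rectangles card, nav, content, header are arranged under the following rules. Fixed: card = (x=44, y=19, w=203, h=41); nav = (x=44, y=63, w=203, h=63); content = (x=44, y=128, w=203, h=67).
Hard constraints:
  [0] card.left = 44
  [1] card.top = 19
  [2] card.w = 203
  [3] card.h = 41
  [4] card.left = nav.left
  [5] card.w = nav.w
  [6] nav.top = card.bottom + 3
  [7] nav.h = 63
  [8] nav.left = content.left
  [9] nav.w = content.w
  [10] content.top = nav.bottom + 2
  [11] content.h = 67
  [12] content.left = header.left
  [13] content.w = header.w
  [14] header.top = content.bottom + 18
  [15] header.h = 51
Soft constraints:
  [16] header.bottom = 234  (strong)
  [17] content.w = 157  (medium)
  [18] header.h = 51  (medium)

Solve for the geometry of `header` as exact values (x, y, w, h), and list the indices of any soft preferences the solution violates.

header = (x=44, y=213, w=203, h=51)
violated soft preferences: 16, 17

1. header.x = 44  [content.left = header.left]
2. header.w = 203  [content.w = header.w]
3. header.y = 213  [header.top = content.bottom + 18]
4. header.h = 51  [header.h = 51]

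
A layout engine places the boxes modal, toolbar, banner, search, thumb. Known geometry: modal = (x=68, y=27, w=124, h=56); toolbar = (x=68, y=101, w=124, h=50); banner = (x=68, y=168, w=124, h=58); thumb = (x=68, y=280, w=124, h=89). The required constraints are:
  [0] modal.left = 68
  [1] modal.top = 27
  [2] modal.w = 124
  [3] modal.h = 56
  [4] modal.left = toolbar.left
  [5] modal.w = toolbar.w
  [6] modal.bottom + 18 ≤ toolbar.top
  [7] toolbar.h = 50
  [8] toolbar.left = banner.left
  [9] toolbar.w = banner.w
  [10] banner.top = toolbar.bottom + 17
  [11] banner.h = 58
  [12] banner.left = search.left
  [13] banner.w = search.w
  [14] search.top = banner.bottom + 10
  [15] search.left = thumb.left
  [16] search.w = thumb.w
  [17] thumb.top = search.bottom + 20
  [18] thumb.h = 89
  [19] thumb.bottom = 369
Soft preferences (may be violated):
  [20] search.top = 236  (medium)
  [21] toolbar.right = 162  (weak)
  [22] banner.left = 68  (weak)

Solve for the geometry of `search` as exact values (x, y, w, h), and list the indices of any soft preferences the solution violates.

search = (x=68, y=236, w=124, h=24)
violated soft preferences: 21

1. search.x = 68  [banner.left = search.left]
2. search.w = 124  [banner.w = search.w]
3. search.y = 236  [search.top = banner.bottom + 10]
4. search.h = 24  [thumb.top = search.bottom + 20]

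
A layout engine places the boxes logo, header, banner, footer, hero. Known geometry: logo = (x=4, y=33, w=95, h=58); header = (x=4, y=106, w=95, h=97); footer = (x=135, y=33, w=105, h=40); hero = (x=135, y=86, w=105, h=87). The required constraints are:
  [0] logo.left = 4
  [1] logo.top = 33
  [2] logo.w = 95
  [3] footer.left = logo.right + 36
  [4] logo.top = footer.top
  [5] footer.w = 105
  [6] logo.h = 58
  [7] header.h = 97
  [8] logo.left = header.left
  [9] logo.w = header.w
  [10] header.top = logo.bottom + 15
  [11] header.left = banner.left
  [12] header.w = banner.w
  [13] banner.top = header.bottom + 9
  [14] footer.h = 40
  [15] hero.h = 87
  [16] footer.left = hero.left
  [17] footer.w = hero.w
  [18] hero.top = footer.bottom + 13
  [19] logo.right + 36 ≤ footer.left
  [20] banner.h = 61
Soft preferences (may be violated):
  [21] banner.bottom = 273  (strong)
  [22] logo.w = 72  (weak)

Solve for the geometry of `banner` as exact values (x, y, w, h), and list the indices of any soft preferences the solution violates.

1. banner.x = 4  [header.left = banner.left]
2. banner.w = 95  [header.w = banner.w]
3. banner.y = 212  [banner.top = header.bottom + 9]
4. banner.h = 61  [banner.h = 61]

banner = (x=4, y=212, w=95, h=61)
violated soft preferences: 22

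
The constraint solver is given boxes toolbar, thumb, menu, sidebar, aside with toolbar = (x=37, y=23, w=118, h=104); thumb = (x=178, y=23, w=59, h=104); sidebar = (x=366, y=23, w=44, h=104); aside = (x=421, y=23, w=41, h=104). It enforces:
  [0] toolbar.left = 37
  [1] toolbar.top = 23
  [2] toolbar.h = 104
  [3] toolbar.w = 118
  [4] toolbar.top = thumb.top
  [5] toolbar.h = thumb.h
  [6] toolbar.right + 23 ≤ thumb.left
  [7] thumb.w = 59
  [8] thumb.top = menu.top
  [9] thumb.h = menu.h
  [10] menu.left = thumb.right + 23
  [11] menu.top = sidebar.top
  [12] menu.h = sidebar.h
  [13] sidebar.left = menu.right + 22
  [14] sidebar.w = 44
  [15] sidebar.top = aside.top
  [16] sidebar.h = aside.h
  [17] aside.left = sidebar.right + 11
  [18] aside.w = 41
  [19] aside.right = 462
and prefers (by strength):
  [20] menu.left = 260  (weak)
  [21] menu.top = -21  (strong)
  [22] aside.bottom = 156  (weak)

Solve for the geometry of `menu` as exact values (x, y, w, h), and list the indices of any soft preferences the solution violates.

menu = (x=260, y=23, w=84, h=104)
violated soft preferences: 21, 22

1. menu.y = 23  [thumb.top = menu.top]
2. menu.h = 104  [thumb.h = menu.h]
3. menu.x = 260  [menu.left = thumb.right + 23]
4. menu.w = 84  [sidebar.left = menu.right + 22]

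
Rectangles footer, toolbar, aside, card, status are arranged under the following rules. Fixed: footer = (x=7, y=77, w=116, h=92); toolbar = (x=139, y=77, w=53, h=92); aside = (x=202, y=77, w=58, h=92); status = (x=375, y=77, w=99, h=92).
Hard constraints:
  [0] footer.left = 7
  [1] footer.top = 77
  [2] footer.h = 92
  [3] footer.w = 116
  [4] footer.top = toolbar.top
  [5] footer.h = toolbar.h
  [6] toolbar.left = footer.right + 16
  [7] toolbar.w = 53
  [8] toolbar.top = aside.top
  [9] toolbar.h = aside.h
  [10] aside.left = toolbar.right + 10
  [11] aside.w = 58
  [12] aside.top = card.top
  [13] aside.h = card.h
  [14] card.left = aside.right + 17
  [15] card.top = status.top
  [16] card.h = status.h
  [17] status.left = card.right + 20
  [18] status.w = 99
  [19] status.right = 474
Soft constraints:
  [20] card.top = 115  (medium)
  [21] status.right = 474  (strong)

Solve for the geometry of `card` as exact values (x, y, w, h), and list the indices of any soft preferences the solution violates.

card = (x=277, y=77, w=78, h=92)
violated soft preferences: 20

1. card.y = 77  [aside.top = card.top]
2. card.h = 92  [aside.h = card.h]
3. card.x = 277  [card.left = aside.right + 17]
4. card.w = 78  [status.left = card.right + 20]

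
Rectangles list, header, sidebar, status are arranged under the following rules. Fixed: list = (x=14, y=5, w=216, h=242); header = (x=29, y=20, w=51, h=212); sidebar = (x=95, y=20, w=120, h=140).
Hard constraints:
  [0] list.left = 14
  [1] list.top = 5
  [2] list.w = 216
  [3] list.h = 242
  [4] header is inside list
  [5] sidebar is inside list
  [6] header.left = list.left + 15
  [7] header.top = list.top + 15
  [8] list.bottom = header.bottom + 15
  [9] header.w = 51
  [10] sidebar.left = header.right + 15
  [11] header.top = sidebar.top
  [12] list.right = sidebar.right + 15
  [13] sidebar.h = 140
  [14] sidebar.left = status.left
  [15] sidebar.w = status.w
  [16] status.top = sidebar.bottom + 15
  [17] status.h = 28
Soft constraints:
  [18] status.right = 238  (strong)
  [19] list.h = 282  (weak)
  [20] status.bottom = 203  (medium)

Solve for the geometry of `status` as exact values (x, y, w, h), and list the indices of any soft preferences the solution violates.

1. status.x = 95  [sidebar.left = status.left]
2. status.w = 120  [sidebar.w = status.w]
3. status.y = 175  [status.top = sidebar.bottom + 15]
4. status.h = 28  [status.h = 28]

status = (x=95, y=175, w=120, h=28)
violated soft preferences: 18, 19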